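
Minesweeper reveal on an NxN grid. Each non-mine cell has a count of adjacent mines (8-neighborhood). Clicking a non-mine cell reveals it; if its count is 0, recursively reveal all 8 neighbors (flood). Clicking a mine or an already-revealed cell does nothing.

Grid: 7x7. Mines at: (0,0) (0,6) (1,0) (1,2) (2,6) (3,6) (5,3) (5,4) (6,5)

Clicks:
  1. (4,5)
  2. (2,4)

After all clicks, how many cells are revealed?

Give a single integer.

Click 1 (4,5) count=2: revealed 1 new [(4,5)] -> total=1
Click 2 (2,4) count=0: revealed 29 new [(0,3) (0,4) (0,5) (1,3) (1,4) (1,5) (2,0) (2,1) (2,2) (2,3) (2,4) (2,5) (3,0) (3,1) (3,2) (3,3) (3,4) (3,5) (4,0) (4,1) (4,2) (4,3) (4,4) (5,0) (5,1) (5,2) (6,0) (6,1) (6,2)] -> total=30

Answer: 30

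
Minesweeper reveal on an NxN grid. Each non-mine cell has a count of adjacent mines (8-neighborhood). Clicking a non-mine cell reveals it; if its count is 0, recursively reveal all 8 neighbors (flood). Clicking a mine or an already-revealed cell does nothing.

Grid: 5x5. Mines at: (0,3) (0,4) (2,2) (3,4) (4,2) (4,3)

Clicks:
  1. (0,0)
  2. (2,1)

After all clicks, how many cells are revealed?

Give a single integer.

Click 1 (0,0) count=0: revealed 12 new [(0,0) (0,1) (0,2) (1,0) (1,1) (1,2) (2,0) (2,1) (3,0) (3,1) (4,0) (4,1)] -> total=12
Click 2 (2,1) count=1: revealed 0 new [(none)] -> total=12

Answer: 12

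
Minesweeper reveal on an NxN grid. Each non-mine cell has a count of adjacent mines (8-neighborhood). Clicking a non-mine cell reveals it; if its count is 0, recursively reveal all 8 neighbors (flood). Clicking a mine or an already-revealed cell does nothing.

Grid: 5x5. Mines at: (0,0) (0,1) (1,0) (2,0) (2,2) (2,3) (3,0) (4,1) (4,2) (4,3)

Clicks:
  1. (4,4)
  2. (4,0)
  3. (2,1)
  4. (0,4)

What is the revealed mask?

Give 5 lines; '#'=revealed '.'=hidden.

Answer: ..###
..###
.#...
.....
#...#

Derivation:
Click 1 (4,4) count=1: revealed 1 new [(4,4)] -> total=1
Click 2 (4,0) count=2: revealed 1 new [(4,0)] -> total=2
Click 3 (2,1) count=4: revealed 1 new [(2,1)] -> total=3
Click 4 (0,4) count=0: revealed 6 new [(0,2) (0,3) (0,4) (1,2) (1,3) (1,4)] -> total=9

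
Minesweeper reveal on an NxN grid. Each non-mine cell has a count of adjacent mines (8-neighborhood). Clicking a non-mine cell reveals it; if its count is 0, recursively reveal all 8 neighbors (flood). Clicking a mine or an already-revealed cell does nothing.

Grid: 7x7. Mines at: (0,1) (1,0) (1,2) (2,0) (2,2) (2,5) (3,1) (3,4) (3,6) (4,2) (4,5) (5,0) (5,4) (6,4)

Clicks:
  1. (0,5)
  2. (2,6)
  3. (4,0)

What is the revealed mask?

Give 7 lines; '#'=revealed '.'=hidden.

Answer: ...####
...####
......#
.......
#......
.......
.......

Derivation:
Click 1 (0,5) count=0: revealed 8 new [(0,3) (0,4) (0,5) (0,6) (1,3) (1,4) (1,5) (1,6)] -> total=8
Click 2 (2,6) count=2: revealed 1 new [(2,6)] -> total=9
Click 3 (4,0) count=2: revealed 1 new [(4,0)] -> total=10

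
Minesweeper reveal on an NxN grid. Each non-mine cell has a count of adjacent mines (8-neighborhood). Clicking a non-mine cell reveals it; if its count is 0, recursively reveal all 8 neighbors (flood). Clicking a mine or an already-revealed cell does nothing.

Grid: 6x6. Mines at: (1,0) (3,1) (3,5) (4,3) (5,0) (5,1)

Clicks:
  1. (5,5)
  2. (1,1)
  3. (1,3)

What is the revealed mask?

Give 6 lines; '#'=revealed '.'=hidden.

Click 1 (5,5) count=0: revealed 4 new [(4,4) (4,5) (5,4) (5,5)] -> total=4
Click 2 (1,1) count=1: revealed 1 new [(1,1)] -> total=5
Click 3 (1,3) count=0: revealed 17 new [(0,1) (0,2) (0,3) (0,4) (0,5) (1,2) (1,3) (1,4) (1,5) (2,1) (2,2) (2,3) (2,4) (2,5) (3,2) (3,3) (3,4)] -> total=22

Answer: .#####
.#####
.#####
..###.
....##
....##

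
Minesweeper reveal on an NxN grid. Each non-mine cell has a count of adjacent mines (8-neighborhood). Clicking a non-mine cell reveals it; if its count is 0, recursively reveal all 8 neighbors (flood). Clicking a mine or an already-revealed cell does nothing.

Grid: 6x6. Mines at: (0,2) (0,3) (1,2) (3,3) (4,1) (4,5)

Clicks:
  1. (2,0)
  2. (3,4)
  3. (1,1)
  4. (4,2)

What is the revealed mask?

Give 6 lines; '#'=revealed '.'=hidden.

Click 1 (2,0) count=0: revealed 8 new [(0,0) (0,1) (1,0) (1,1) (2,0) (2,1) (3,0) (3,1)] -> total=8
Click 2 (3,4) count=2: revealed 1 new [(3,4)] -> total=9
Click 3 (1,1) count=2: revealed 0 new [(none)] -> total=9
Click 4 (4,2) count=2: revealed 1 new [(4,2)] -> total=10

Answer: ##....
##....
##....
##..#.
..#...
......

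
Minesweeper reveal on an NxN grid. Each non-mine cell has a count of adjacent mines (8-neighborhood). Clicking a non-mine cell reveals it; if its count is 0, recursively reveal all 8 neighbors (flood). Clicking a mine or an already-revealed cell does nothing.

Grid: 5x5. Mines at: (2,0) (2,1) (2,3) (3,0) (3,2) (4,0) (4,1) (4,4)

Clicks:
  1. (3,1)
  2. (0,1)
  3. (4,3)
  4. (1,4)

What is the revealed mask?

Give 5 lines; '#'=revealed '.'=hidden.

Click 1 (3,1) count=6: revealed 1 new [(3,1)] -> total=1
Click 2 (0,1) count=0: revealed 10 new [(0,0) (0,1) (0,2) (0,3) (0,4) (1,0) (1,1) (1,2) (1,3) (1,4)] -> total=11
Click 3 (4,3) count=2: revealed 1 new [(4,3)] -> total=12
Click 4 (1,4) count=1: revealed 0 new [(none)] -> total=12

Answer: #####
#####
.....
.#...
...#.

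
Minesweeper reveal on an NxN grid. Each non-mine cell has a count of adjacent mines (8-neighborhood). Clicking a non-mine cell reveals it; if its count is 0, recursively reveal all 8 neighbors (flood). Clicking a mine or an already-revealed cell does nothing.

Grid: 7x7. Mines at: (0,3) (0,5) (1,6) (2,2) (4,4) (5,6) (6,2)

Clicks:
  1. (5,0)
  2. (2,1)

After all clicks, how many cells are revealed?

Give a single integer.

Answer: 22

Derivation:
Click 1 (5,0) count=0: revealed 22 new [(0,0) (0,1) (0,2) (1,0) (1,1) (1,2) (2,0) (2,1) (3,0) (3,1) (3,2) (3,3) (4,0) (4,1) (4,2) (4,3) (5,0) (5,1) (5,2) (5,3) (6,0) (6,1)] -> total=22
Click 2 (2,1) count=1: revealed 0 new [(none)] -> total=22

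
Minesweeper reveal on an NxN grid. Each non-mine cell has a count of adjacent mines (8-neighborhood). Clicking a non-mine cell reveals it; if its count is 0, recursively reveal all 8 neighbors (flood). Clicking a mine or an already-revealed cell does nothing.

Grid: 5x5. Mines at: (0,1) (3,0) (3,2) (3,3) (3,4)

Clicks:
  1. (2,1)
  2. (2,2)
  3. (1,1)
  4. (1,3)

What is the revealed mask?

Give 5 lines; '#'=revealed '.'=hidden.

Click 1 (2,1) count=2: revealed 1 new [(2,1)] -> total=1
Click 2 (2,2) count=2: revealed 1 new [(2,2)] -> total=2
Click 3 (1,1) count=1: revealed 1 new [(1,1)] -> total=3
Click 4 (1,3) count=0: revealed 8 new [(0,2) (0,3) (0,4) (1,2) (1,3) (1,4) (2,3) (2,4)] -> total=11

Answer: ..###
.####
.####
.....
.....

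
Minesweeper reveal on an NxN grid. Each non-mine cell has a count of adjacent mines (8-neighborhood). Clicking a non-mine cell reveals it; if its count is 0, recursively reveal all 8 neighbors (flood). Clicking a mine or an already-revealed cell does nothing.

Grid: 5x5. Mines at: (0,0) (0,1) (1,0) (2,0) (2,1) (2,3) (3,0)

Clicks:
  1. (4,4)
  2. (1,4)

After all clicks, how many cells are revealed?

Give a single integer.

Answer: 9

Derivation:
Click 1 (4,4) count=0: revealed 8 new [(3,1) (3,2) (3,3) (3,4) (4,1) (4,2) (4,3) (4,4)] -> total=8
Click 2 (1,4) count=1: revealed 1 new [(1,4)] -> total=9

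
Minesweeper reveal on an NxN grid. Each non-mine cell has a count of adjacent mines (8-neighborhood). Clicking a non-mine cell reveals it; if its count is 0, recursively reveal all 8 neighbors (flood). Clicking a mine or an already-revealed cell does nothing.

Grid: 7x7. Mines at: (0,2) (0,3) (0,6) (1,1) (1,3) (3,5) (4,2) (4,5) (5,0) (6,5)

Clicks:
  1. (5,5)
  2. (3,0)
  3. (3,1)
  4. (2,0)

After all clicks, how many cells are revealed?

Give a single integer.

Click 1 (5,5) count=2: revealed 1 new [(5,5)] -> total=1
Click 2 (3,0) count=0: revealed 6 new [(2,0) (2,1) (3,0) (3,1) (4,0) (4,1)] -> total=7
Click 3 (3,1) count=1: revealed 0 new [(none)] -> total=7
Click 4 (2,0) count=1: revealed 0 new [(none)] -> total=7

Answer: 7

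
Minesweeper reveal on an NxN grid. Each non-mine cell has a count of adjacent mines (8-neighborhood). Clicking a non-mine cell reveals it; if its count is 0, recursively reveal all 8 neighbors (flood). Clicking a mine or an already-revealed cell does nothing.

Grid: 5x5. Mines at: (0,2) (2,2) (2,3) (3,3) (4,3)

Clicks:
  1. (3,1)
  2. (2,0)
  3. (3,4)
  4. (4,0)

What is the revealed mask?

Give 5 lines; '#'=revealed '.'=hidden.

Answer: ##...
##...
##...
###.#
###..

Derivation:
Click 1 (3,1) count=1: revealed 1 new [(3,1)] -> total=1
Click 2 (2,0) count=0: revealed 11 new [(0,0) (0,1) (1,0) (1,1) (2,0) (2,1) (3,0) (3,2) (4,0) (4,1) (4,2)] -> total=12
Click 3 (3,4) count=3: revealed 1 new [(3,4)] -> total=13
Click 4 (4,0) count=0: revealed 0 new [(none)] -> total=13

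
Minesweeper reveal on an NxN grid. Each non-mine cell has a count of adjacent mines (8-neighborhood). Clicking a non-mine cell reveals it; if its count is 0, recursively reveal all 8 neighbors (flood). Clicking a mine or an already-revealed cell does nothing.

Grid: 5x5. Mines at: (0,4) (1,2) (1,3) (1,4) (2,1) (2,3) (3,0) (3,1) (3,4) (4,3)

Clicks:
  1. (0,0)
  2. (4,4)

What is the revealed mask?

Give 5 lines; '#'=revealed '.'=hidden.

Click 1 (0,0) count=0: revealed 4 new [(0,0) (0,1) (1,0) (1,1)] -> total=4
Click 2 (4,4) count=2: revealed 1 new [(4,4)] -> total=5

Answer: ##...
##...
.....
.....
....#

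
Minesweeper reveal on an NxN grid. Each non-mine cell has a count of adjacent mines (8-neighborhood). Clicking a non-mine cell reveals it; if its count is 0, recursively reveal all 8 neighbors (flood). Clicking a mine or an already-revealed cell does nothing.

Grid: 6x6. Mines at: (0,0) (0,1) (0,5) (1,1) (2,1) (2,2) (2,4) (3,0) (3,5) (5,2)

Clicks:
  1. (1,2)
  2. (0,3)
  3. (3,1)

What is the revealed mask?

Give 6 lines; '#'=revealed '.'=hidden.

Click 1 (1,2) count=4: revealed 1 new [(1,2)] -> total=1
Click 2 (0,3) count=0: revealed 5 new [(0,2) (0,3) (0,4) (1,3) (1,4)] -> total=6
Click 3 (3,1) count=3: revealed 1 new [(3,1)] -> total=7

Answer: ..###.
..###.
......
.#....
......
......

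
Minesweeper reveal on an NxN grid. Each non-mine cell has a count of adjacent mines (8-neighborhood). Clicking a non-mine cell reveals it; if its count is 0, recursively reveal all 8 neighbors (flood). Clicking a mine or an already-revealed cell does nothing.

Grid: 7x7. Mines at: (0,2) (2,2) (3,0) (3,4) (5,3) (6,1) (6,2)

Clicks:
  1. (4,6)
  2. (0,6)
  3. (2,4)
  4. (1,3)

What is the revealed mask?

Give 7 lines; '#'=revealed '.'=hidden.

Click 1 (4,6) count=0: revealed 23 new [(0,3) (0,4) (0,5) (0,6) (1,3) (1,4) (1,5) (1,6) (2,3) (2,4) (2,5) (2,6) (3,5) (3,6) (4,4) (4,5) (4,6) (5,4) (5,5) (5,6) (6,4) (6,5) (6,6)] -> total=23
Click 2 (0,6) count=0: revealed 0 new [(none)] -> total=23
Click 3 (2,4) count=1: revealed 0 new [(none)] -> total=23
Click 4 (1,3) count=2: revealed 0 new [(none)] -> total=23

Answer: ...####
...####
...####
.....##
....###
....###
....###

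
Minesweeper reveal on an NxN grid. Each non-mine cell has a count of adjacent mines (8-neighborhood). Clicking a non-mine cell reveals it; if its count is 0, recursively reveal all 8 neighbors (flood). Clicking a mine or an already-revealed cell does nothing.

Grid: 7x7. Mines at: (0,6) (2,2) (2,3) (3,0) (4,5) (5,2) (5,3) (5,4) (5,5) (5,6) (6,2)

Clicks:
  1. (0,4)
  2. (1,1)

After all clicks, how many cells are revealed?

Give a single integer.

Click 1 (0,4) count=0: revealed 14 new [(0,0) (0,1) (0,2) (0,3) (0,4) (0,5) (1,0) (1,1) (1,2) (1,3) (1,4) (1,5) (2,0) (2,1)] -> total=14
Click 2 (1,1) count=1: revealed 0 new [(none)] -> total=14

Answer: 14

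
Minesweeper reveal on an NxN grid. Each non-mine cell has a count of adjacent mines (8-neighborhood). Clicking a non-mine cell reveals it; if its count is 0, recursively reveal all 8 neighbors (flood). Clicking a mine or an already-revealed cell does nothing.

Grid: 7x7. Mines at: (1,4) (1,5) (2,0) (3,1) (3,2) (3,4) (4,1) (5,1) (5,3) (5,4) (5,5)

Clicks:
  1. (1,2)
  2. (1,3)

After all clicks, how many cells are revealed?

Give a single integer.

Click 1 (1,2) count=0: revealed 11 new [(0,0) (0,1) (0,2) (0,3) (1,0) (1,1) (1,2) (1,3) (2,1) (2,2) (2,3)] -> total=11
Click 2 (1,3) count=1: revealed 0 new [(none)] -> total=11

Answer: 11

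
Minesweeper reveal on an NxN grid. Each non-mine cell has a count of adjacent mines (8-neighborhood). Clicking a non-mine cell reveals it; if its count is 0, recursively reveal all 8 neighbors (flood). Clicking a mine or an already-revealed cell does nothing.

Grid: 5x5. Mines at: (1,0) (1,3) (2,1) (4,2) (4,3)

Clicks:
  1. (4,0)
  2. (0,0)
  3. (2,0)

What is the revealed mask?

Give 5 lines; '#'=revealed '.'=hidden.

Answer: #....
.....
#....
##...
##...

Derivation:
Click 1 (4,0) count=0: revealed 4 new [(3,0) (3,1) (4,0) (4,1)] -> total=4
Click 2 (0,0) count=1: revealed 1 new [(0,0)] -> total=5
Click 3 (2,0) count=2: revealed 1 new [(2,0)] -> total=6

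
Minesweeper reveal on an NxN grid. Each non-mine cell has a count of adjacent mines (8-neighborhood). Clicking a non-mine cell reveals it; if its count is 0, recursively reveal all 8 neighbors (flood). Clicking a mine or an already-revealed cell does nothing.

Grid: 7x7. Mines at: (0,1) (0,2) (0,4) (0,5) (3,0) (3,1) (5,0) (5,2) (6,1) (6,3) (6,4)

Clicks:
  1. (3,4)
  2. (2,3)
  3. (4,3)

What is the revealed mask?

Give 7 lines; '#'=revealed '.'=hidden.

Click 1 (3,4) count=0: revealed 26 new [(1,2) (1,3) (1,4) (1,5) (1,6) (2,2) (2,3) (2,4) (2,5) (2,6) (3,2) (3,3) (3,4) (3,5) (3,6) (4,2) (4,3) (4,4) (4,5) (4,6) (5,3) (5,4) (5,5) (5,6) (6,5) (6,6)] -> total=26
Click 2 (2,3) count=0: revealed 0 new [(none)] -> total=26
Click 3 (4,3) count=1: revealed 0 new [(none)] -> total=26

Answer: .......
..#####
..#####
..#####
..#####
...####
.....##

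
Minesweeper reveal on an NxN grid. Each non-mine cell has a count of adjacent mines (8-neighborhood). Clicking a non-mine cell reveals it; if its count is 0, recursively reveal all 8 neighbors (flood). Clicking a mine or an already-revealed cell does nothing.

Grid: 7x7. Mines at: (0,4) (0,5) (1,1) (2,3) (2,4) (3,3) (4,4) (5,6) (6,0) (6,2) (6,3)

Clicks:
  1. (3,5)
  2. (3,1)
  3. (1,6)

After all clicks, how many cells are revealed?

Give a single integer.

Click 1 (3,5) count=2: revealed 1 new [(3,5)] -> total=1
Click 2 (3,1) count=0: revealed 12 new [(2,0) (2,1) (2,2) (3,0) (3,1) (3,2) (4,0) (4,1) (4,2) (5,0) (5,1) (5,2)] -> total=13
Click 3 (1,6) count=1: revealed 1 new [(1,6)] -> total=14

Answer: 14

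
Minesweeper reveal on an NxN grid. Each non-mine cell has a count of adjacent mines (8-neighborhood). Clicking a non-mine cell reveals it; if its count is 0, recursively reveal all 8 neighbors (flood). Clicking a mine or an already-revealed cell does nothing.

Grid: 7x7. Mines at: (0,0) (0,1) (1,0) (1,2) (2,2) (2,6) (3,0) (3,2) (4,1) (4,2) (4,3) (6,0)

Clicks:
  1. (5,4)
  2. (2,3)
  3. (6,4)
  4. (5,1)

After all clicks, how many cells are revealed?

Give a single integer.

Answer: 19

Derivation:
Click 1 (5,4) count=1: revealed 1 new [(5,4)] -> total=1
Click 2 (2,3) count=3: revealed 1 new [(2,3)] -> total=2
Click 3 (6,4) count=0: revealed 17 new [(3,4) (3,5) (3,6) (4,4) (4,5) (4,6) (5,1) (5,2) (5,3) (5,5) (5,6) (6,1) (6,2) (6,3) (6,4) (6,5) (6,6)] -> total=19
Click 4 (5,1) count=3: revealed 0 new [(none)] -> total=19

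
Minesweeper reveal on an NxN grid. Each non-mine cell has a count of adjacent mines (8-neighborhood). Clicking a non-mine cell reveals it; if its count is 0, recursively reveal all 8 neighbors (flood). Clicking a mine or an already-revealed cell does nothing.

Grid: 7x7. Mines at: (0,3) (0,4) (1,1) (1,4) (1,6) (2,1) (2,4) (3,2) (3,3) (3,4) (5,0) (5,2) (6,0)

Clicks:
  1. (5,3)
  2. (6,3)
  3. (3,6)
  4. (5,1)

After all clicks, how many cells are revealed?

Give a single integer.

Answer: 17

Derivation:
Click 1 (5,3) count=1: revealed 1 new [(5,3)] -> total=1
Click 2 (6,3) count=1: revealed 1 new [(6,3)] -> total=2
Click 3 (3,6) count=0: revealed 14 new [(2,5) (2,6) (3,5) (3,6) (4,3) (4,4) (4,5) (4,6) (5,4) (5,5) (5,6) (6,4) (6,5) (6,6)] -> total=16
Click 4 (5,1) count=3: revealed 1 new [(5,1)] -> total=17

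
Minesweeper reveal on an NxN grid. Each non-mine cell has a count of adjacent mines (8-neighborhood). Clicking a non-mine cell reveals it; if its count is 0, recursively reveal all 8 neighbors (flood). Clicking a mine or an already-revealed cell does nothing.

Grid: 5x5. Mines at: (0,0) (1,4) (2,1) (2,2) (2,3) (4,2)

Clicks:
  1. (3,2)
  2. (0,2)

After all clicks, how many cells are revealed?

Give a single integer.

Click 1 (3,2) count=4: revealed 1 new [(3,2)] -> total=1
Click 2 (0,2) count=0: revealed 6 new [(0,1) (0,2) (0,3) (1,1) (1,2) (1,3)] -> total=7

Answer: 7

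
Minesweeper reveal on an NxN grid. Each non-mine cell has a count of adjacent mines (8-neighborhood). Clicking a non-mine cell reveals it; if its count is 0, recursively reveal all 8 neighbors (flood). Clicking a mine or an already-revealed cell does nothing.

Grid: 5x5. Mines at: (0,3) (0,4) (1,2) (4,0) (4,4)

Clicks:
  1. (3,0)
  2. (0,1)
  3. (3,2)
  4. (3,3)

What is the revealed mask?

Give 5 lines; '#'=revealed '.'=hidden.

Click 1 (3,0) count=1: revealed 1 new [(3,0)] -> total=1
Click 2 (0,1) count=1: revealed 1 new [(0,1)] -> total=2
Click 3 (3,2) count=0: revealed 9 new [(2,1) (2,2) (2,3) (3,1) (3,2) (3,3) (4,1) (4,2) (4,3)] -> total=11
Click 4 (3,3) count=1: revealed 0 new [(none)] -> total=11

Answer: .#...
.....
.###.
####.
.###.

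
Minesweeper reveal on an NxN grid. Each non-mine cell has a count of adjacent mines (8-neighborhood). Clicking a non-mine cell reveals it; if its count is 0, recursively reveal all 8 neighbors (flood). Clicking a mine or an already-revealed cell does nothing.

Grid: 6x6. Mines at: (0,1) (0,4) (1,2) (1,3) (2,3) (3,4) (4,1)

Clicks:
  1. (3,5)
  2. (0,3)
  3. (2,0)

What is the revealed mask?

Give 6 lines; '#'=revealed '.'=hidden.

Click 1 (3,5) count=1: revealed 1 new [(3,5)] -> total=1
Click 2 (0,3) count=3: revealed 1 new [(0,3)] -> total=2
Click 3 (2,0) count=0: revealed 6 new [(1,0) (1,1) (2,0) (2,1) (3,0) (3,1)] -> total=8

Answer: ...#..
##....
##....
##...#
......
......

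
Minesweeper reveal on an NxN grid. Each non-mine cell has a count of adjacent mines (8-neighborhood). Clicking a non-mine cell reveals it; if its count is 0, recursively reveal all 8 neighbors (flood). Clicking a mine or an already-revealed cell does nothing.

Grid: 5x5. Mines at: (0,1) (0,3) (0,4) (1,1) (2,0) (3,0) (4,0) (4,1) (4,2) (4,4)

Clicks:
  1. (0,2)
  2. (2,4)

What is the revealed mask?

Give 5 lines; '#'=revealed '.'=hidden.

Answer: ..#..
..###
..###
..###
.....

Derivation:
Click 1 (0,2) count=3: revealed 1 new [(0,2)] -> total=1
Click 2 (2,4) count=0: revealed 9 new [(1,2) (1,3) (1,4) (2,2) (2,3) (2,4) (3,2) (3,3) (3,4)] -> total=10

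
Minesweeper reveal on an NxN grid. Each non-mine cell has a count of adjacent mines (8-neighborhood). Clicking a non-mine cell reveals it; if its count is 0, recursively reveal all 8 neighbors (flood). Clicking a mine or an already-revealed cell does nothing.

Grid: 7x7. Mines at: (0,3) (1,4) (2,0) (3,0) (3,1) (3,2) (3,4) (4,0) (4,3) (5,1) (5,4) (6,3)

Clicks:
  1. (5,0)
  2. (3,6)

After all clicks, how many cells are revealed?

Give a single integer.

Answer: 15

Derivation:
Click 1 (5,0) count=2: revealed 1 new [(5,0)] -> total=1
Click 2 (3,6) count=0: revealed 14 new [(0,5) (0,6) (1,5) (1,6) (2,5) (2,6) (3,5) (3,6) (4,5) (4,6) (5,5) (5,6) (6,5) (6,6)] -> total=15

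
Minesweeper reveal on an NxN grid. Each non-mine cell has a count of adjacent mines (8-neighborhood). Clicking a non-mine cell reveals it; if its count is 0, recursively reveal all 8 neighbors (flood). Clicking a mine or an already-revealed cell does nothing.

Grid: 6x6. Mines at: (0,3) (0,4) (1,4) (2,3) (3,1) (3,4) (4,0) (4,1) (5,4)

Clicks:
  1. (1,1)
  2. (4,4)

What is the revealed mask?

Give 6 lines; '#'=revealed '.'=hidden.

Click 1 (1,1) count=0: revealed 9 new [(0,0) (0,1) (0,2) (1,0) (1,1) (1,2) (2,0) (2,1) (2,2)] -> total=9
Click 2 (4,4) count=2: revealed 1 new [(4,4)] -> total=10

Answer: ###...
###...
###...
......
....#.
......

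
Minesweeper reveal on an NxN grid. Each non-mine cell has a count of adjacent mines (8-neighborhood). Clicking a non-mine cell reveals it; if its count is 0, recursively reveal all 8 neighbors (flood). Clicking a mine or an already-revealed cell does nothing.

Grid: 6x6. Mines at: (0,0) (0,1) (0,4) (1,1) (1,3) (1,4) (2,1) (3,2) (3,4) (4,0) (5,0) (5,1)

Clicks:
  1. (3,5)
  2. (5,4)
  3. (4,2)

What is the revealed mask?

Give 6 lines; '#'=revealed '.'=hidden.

Answer: ......
......
......
.....#
..####
..####

Derivation:
Click 1 (3,5) count=1: revealed 1 new [(3,5)] -> total=1
Click 2 (5,4) count=0: revealed 8 new [(4,2) (4,3) (4,4) (4,5) (5,2) (5,3) (5,4) (5,5)] -> total=9
Click 3 (4,2) count=2: revealed 0 new [(none)] -> total=9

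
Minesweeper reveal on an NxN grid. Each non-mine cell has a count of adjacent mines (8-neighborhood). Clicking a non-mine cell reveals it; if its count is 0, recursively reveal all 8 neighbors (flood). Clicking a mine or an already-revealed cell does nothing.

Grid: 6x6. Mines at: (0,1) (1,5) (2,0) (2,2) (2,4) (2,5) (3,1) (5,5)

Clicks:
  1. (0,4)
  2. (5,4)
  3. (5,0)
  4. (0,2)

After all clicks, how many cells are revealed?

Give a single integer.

Answer: 15

Derivation:
Click 1 (0,4) count=1: revealed 1 new [(0,4)] -> total=1
Click 2 (5,4) count=1: revealed 1 new [(5,4)] -> total=2
Click 3 (5,0) count=0: revealed 12 new [(3,2) (3,3) (3,4) (4,0) (4,1) (4,2) (4,3) (4,4) (5,0) (5,1) (5,2) (5,3)] -> total=14
Click 4 (0,2) count=1: revealed 1 new [(0,2)] -> total=15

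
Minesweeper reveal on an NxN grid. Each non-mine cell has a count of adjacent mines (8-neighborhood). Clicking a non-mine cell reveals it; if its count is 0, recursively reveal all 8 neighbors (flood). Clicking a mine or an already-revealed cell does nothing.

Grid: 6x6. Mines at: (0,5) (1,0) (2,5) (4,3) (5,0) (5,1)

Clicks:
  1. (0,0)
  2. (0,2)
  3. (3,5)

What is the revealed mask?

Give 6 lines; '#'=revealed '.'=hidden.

Answer: #####.
.####.
#####.
######
###...
......

Derivation:
Click 1 (0,0) count=1: revealed 1 new [(0,0)] -> total=1
Click 2 (0,2) count=0: revealed 21 new [(0,1) (0,2) (0,3) (0,4) (1,1) (1,2) (1,3) (1,4) (2,0) (2,1) (2,2) (2,3) (2,4) (3,0) (3,1) (3,2) (3,3) (3,4) (4,0) (4,1) (4,2)] -> total=22
Click 3 (3,5) count=1: revealed 1 new [(3,5)] -> total=23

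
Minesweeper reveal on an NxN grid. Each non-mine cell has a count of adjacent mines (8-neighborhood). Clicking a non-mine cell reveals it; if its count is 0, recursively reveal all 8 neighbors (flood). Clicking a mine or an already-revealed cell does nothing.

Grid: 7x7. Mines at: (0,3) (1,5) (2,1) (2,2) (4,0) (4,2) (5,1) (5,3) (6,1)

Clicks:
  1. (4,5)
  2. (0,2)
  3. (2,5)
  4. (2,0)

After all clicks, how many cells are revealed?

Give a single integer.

Click 1 (4,5) count=0: revealed 18 new [(2,3) (2,4) (2,5) (2,6) (3,3) (3,4) (3,5) (3,6) (4,3) (4,4) (4,5) (4,6) (5,4) (5,5) (5,6) (6,4) (6,5) (6,6)] -> total=18
Click 2 (0,2) count=1: revealed 1 new [(0,2)] -> total=19
Click 3 (2,5) count=1: revealed 0 new [(none)] -> total=19
Click 4 (2,0) count=1: revealed 1 new [(2,0)] -> total=20

Answer: 20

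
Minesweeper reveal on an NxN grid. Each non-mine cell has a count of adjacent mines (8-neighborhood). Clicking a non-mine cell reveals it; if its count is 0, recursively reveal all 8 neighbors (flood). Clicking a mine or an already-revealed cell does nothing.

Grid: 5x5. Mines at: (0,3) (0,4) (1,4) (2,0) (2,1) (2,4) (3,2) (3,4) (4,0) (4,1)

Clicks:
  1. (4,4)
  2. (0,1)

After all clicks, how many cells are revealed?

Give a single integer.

Answer: 7

Derivation:
Click 1 (4,4) count=1: revealed 1 new [(4,4)] -> total=1
Click 2 (0,1) count=0: revealed 6 new [(0,0) (0,1) (0,2) (1,0) (1,1) (1,2)] -> total=7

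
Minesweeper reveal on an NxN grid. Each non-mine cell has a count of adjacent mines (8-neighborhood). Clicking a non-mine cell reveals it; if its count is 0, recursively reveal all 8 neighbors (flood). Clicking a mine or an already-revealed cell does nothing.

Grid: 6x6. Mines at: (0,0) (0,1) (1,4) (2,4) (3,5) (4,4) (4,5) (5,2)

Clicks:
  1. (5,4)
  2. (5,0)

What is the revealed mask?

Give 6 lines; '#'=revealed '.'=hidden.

Click 1 (5,4) count=2: revealed 1 new [(5,4)] -> total=1
Click 2 (5,0) count=0: revealed 18 new [(1,0) (1,1) (1,2) (1,3) (2,0) (2,1) (2,2) (2,3) (3,0) (3,1) (3,2) (3,3) (4,0) (4,1) (4,2) (4,3) (5,0) (5,1)] -> total=19

Answer: ......
####..
####..
####..
####..
##..#.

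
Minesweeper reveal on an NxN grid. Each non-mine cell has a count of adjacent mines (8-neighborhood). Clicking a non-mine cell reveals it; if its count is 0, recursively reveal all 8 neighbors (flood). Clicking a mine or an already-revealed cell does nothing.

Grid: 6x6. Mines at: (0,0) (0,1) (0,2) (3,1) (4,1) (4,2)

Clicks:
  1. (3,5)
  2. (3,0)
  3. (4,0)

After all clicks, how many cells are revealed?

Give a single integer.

Click 1 (3,5) count=0: revealed 21 new [(0,3) (0,4) (0,5) (1,2) (1,3) (1,4) (1,5) (2,2) (2,3) (2,4) (2,5) (3,2) (3,3) (3,4) (3,5) (4,3) (4,4) (4,5) (5,3) (5,4) (5,5)] -> total=21
Click 2 (3,0) count=2: revealed 1 new [(3,0)] -> total=22
Click 3 (4,0) count=2: revealed 1 new [(4,0)] -> total=23

Answer: 23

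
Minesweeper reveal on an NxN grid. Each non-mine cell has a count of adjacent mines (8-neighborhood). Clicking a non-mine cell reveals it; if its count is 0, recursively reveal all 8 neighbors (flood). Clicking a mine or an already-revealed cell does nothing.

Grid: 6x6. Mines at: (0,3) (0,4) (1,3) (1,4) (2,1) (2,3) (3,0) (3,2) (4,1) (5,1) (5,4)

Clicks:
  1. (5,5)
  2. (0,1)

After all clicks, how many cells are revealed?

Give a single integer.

Answer: 7

Derivation:
Click 1 (5,5) count=1: revealed 1 new [(5,5)] -> total=1
Click 2 (0,1) count=0: revealed 6 new [(0,0) (0,1) (0,2) (1,0) (1,1) (1,2)] -> total=7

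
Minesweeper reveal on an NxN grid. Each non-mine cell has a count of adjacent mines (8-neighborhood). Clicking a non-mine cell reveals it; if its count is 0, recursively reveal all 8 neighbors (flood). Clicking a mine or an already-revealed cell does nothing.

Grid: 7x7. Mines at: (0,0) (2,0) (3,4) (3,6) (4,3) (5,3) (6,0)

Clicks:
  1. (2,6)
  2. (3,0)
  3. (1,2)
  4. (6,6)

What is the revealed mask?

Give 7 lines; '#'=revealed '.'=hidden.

Click 1 (2,6) count=1: revealed 1 new [(2,6)] -> total=1
Click 2 (3,0) count=1: revealed 1 new [(3,0)] -> total=2
Click 3 (1,2) count=0: revealed 20 new [(0,1) (0,2) (0,3) (0,4) (0,5) (0,6) (1,1) (1,2) (1,3) (1,4) (1,5) (1,6) (2,1) (2,2) (2,3) (2,4) (2,5) (3,1) (3,2) (3,3)] -> total=22
Click 4 (6,6) count=0: revealed 9 new [(4,4) (4,5) (4,6) (5,4) (5,5) (5,6) (6,4) (6,5) (6,6)] -> total=31

Answer: .######
.######
.######
####...
....###
....###
....###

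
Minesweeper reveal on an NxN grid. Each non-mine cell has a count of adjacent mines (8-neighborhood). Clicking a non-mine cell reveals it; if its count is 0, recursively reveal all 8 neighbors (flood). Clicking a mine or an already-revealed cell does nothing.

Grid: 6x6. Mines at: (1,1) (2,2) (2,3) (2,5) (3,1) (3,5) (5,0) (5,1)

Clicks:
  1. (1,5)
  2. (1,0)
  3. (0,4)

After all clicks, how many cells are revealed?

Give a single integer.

Answer: 9

Derivation:
Click 1 (1,5) count=1: revealed 1 new [(1,5)] -> total=1
Click 2 (1,0) count=1: revealed 1 new [(1,0)] -> total=2
Click 3 (0,4) count=0: revealed 7 new [(0,2) (0,3) (0,4) (0,5) (1,2) (1,3) (1,4)] -> total=9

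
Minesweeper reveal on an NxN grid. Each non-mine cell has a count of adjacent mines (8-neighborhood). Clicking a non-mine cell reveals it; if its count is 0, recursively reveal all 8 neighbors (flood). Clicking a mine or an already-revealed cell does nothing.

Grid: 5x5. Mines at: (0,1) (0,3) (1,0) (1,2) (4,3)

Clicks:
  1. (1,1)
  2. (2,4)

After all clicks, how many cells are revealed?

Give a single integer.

Answer: 7

Derivation:
Click 1 (1,1) count=3: revealed 1 new [(1,1)] -> total=1
Click 2 (2,4) count=0: revealed 6 new [(1,3) (1,4) (2,3) (2,4) (3,3) (3,4)] -> total=7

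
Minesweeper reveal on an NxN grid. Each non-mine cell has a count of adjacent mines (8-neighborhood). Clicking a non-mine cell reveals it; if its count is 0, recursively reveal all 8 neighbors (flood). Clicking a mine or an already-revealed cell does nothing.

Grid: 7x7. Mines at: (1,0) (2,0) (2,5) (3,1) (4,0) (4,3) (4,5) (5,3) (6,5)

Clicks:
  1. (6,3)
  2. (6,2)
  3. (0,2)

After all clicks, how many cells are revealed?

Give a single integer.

Answer: 21

Derivation:
Click 1 (6,3) count=1: revealed 1 new [(6,3)] -> total=1
Click 2 (6,2) count=1: revealed 1 new [(6,2)] -> total=2
Click 3 (0,2) count=0: revealed 19 new [(0,1) (0,2) (0,3) (0,4) (0,5) (0,6) (1,1) (1,2) (1,3) (1,4) (1,5) (1,6) (2,1) (2,2) (2,3) (2,4) (3,2) (3,3) (3,4)] -> total=21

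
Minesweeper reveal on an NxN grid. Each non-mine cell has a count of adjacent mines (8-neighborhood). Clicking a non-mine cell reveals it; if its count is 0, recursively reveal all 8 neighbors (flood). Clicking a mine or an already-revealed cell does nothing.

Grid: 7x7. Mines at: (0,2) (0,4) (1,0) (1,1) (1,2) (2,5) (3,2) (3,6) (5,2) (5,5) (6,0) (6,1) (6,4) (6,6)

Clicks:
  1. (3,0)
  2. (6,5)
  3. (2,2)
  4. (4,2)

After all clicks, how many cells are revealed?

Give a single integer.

Click 1 (3,0) count=0: revealed 8 new [(2,0) (2,1) (3,0) (3,1) (4,0) (4,1) (5,0) (5,1)] -> total=8
Click 2 (6,5) count=3: revealed 1 new [(6,5)] -> total=9
Click 3 (2,2) count=3: revealed 1 new [(2,2)] -> total=10
Click 4 (4,2) count=2: revealed 1 new [(4,2)] -> total=11

Answer: 11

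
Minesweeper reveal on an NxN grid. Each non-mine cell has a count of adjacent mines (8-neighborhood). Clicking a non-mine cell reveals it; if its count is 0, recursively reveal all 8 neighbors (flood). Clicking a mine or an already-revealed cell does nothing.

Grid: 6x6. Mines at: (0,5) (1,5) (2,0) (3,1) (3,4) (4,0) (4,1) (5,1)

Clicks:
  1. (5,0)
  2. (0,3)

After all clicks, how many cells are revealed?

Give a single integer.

Answer: 15

Derivation:
Click 1 (5,0) count=3: revealed 1 new [(5,0)] -> total=1
Click 2 (0,3) count=0: revealed 14 new [(0,0) (0,1) (0,2) (0,3) (0,4) (1,0) (1,1) (1,2) (1,3) (1,4) (2,1) (2,2) (2,3) (2,4)] -> total=15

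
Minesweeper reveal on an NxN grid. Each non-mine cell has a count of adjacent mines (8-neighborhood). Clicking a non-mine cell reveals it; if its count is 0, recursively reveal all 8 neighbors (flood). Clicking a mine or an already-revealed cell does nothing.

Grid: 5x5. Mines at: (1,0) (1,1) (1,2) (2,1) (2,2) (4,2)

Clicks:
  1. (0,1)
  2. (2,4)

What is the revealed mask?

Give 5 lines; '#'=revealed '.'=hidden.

Click 1 (0,1) count=3: revealed 1 new [(0,1)] -> total=1
Click 2 (2,4) count=0: revealed 10 new [(0,3) (0,4) (1,3) (1,4) (2,3) (2,4) (3,3) (3,4) (4,3) (4,4)] -> total=11

Answer: .#.##
...##
...##
...##
...##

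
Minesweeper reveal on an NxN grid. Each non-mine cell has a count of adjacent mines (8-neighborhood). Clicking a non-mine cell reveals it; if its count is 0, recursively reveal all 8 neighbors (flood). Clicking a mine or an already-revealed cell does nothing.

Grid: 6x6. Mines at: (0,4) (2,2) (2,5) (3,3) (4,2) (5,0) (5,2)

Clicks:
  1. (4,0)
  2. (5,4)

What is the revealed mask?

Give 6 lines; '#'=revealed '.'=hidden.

Click 1 (4,0) count=1: revealed 1 new [(4,0)] -> total=1
Click 2 (5,4) count=0: revealed 8 new [(3,4) (3,5) (4,3) (4,4) (4,5) (5,3) (5,4) (5,5)] -> total=9

Answer: ......
......
......
....##
#..###
...###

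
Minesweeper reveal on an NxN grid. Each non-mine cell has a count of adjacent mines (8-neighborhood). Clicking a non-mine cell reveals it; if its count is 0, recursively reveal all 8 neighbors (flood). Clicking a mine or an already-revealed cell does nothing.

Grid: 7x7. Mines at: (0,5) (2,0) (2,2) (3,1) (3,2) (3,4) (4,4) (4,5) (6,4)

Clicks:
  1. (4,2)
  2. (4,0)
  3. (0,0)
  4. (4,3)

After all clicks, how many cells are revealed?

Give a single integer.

Click 1 (4,2) count=2: revealed 1 new [(4,2)] -> total=1
Click 2 (4,0) count=1: revealed 1 new [(4,0)] -> total=2
Click 3 (0,0) count=0: revealed 10 new [(0,0) (0,1) (0,2) (0,3) (0,4) (1,0) (1,1) (1,2) (1,3) (1,4)] -> total=12
Click 4 (4,3) count=3: revealed 1 new [(4,3)] -> total=13

Answer: 13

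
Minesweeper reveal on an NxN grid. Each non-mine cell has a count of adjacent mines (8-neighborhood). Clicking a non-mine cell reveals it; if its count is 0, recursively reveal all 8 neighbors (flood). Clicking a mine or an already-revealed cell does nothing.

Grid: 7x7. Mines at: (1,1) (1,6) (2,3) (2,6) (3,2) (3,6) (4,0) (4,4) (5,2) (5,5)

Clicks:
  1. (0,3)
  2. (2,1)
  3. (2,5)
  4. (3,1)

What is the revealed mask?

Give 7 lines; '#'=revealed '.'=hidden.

Answer: ..####.
..####.
.#...#.
.#.....
.......
.......
.......

Derivation:
Click 1 (0,3) count=0: revealed 8 new [(0,2) (0,3) (0,4) (0,5) (1,2) (1,3) (1,4) (1,5)] -> total=8
Click 2 (2,1) count=2: revealed 1 new [(2,1)] -> total=9
Click 3 (2,5) count=3: revealed 1 new [(2,5)] -> total=10
Click 4 (3,1) count=2: revealed 1 new [(3,1)] -> total=11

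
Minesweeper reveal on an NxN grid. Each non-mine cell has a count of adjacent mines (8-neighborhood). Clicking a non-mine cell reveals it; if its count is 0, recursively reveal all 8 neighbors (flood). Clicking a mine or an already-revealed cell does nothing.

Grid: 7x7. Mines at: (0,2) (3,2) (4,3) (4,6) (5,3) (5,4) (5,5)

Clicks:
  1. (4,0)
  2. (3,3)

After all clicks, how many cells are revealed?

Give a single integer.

Click 1 (4,0) count=0: revealed 17 new [(0,0) (0,1) (1,0) (1,1) (2,0) (2,1) (3,0) (3,1) (4,0) (4,1) (4,2) (5,0) (5,1) (5,2) (6,0) (6,1) (6,2)] -> total=17
Click 2 (3,3) count=2: revealed 1 new [(3,3)] -> total=18

Answer: 18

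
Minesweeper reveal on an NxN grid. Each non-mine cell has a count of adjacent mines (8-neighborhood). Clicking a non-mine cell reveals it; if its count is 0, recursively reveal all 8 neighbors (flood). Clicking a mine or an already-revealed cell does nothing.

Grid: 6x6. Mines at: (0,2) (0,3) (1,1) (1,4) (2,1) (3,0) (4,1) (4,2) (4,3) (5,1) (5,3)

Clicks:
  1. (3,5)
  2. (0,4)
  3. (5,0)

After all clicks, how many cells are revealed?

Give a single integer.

Answer: 10

Derivation:
Click 1 (3,5) count=0: revealed 8 new [(2,4) (2,5) (3,4) (3,5) (4,4) (4,5) (5,4) (5,5)] -> total=8
Click 2 (0,4) count=2: revealed 1 new [(0,4)] -> total=9
Click 3 (5,0) count=2: revealed 1 new [(5,0)] -> total=10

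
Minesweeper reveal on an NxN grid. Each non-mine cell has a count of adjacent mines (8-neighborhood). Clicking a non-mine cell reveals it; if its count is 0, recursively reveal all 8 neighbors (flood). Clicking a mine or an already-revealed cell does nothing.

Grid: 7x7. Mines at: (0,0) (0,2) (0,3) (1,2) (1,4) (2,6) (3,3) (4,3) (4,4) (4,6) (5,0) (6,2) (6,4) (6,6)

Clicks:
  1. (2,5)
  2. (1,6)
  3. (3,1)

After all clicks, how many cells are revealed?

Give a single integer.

Click 1 (2,5) count=2: revealed 1 new [(2,5)] -> total=1
Click 2 (1,6) count=1: revealed 1 new [(1,6)] -> total=2
Click 3 (3,1) count=0: revealed 11 new [(1,0) (1,1) (2,0) (2,1) (2,2) (3,0) (3,1) (3,2) (4,0) (4,1) (4,2)] -> total=13

Answer: 13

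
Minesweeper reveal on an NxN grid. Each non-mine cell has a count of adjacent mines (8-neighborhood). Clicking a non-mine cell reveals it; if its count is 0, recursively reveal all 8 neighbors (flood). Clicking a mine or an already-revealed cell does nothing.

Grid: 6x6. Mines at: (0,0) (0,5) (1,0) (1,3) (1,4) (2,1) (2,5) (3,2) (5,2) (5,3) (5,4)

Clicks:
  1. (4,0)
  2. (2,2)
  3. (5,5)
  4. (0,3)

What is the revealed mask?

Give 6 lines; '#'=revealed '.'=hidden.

Click 1 (4,0) count=0: revealed 6 new [(3,0) (3,1) (4,0) (4,1) (5,0) (5,1)] -> total=6
Click 2 (2,2) count=3: revealed 1 new [(2,2)] -> total=7
Click 3 (5,5) count=1: revealed 1 new [(5,5)] -> total=8
Click 4 (0,3) count=2: revealed 1 new [(0,3)] -> total=9

Answer: ...#..
......
..#...
##....
##....
##...#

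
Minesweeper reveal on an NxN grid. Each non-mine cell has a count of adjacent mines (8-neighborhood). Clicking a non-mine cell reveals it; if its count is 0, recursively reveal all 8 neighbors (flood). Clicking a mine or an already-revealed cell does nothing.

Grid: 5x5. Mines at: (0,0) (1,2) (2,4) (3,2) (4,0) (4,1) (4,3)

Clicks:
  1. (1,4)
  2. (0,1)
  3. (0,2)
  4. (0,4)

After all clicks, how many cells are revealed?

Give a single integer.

Answer: 6

Derivation:
Click 1 (1,4) count=1: revealed 1 new [(1,4)] -> total=1
Click 2 (0,1) count=2: revealed 1 new [(0,1)] -> total=2
Click 3 (0,2) count=1: revealed 1 new [(0,2)] -> total=3
Click 4 (0,4) count=0: revealed 3 new [(0,3) (0,4) (1,3)] -> total=6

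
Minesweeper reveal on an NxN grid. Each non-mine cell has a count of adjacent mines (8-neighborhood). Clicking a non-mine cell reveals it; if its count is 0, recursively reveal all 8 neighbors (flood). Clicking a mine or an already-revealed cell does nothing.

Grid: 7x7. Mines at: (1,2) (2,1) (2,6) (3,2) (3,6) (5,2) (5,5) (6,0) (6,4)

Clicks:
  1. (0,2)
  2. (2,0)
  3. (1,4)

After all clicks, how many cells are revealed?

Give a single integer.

Click 1 (0,2) count=1: revealed 1 new [(0,2)] -> total=1
Click 2 (2,0) count=1: revealed 1 new [(2,0)] -> total=2
Click 3 (1,4) count=0: revealed 17 new [(0,3) (0,4) (0,5) (0,6) (1,3) (1,4) (1,5) (1,6) (2,3) (2,4) (2,5) (3,3) (3,4) (3,5) (4,3) (4,4) (4,5)] -> total=19

Answer: 19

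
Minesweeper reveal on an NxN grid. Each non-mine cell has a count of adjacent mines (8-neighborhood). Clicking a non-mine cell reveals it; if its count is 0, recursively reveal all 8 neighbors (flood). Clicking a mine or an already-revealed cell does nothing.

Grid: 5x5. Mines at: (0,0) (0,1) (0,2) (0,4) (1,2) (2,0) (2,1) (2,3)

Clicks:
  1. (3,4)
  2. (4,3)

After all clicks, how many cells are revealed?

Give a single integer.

Click 1 (3,4) count=1: revealed 1 new [(3,4)] -> total=1
Click 2 (4,3) count=0: revealed 9 new [(3,0) (3,1) (3,2) (3,3) (4,0) (4,1) (4,2) (4,3) (4,4)] -> total=10

Answer: 10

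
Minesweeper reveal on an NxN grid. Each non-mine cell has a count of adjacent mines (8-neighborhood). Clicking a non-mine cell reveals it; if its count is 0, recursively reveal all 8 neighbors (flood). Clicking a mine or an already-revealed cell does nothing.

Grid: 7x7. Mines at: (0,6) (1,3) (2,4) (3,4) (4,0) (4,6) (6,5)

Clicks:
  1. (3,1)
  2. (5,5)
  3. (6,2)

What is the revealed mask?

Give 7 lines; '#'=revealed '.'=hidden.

Click 1 (3,1) count=1: revealed 1 new [(3,1)] -> total=1
Click 2 (5,5) count=2: revealed 1 new [(5,5)] -> total=2
Click 3 (6,2) count=0: revealed 27 new [(0,0) (0,1) (0,2) (1,0) (1,1) (1,2) (2,0) (2,1) (2,2) (2,3) (3,0) (3,2) (3,3) (4,1) (4,2) (4,3) (4,4) (5,0) (5,1) (5,2) (5,3) (5,4) (6,0) (6,1) (6,2) (6,3) (6,4)] -> total=29

Answer: ###....
###....
####...
####...
.####..
######.
#####..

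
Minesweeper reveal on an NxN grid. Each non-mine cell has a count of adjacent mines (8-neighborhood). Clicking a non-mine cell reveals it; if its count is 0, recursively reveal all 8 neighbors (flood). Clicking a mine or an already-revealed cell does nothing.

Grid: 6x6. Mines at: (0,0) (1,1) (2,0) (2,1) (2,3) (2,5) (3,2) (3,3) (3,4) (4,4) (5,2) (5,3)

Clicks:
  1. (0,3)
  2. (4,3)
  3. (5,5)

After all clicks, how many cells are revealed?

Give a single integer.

Answer: 10

Derivation:
Click 1 (0,3) count=0: revealed 8 new [(0,2) (0,3) (0,4) (0,5) (1,2) (1,3) (1,4) (1,5)] -> total=8
Click 2 (4,3) count=6: revealed 1 new [(4,3)] -> total=9
Click 3 (5,5) count=1: revealed 1 new [(5,5)] -> total=10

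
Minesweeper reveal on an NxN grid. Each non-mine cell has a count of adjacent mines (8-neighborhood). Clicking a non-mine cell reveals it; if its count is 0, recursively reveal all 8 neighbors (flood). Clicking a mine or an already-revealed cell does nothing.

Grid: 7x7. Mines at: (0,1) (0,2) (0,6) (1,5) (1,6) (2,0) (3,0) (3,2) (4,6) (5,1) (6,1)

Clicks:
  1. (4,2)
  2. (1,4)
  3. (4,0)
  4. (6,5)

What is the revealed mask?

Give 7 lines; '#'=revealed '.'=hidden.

Answer: .......
....#..
...###.
...###.
#.####.
..#####
..#####

Derivation:
Click 1 (4,2) count=2: revealed 1 new [(4,2)] -> total=1
Click 2 (1,4) count=1: revealed 1 new [(1,4)] -> total=2
Click 3 (4,0) count=2: revealed 1 new [(4,0)] -> total=3
Click 4 (6,5) count=0: revealed 19 new [(2,3) (2,4) (2,5) (3,3) (3,4) (3,5) (4,3) (4,4) (4,5) (5,2) (5,3) (5,4) (5,5) (5,6) (6,2) (6,3) (6,4) (6,5) (6,6)] -> total=22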